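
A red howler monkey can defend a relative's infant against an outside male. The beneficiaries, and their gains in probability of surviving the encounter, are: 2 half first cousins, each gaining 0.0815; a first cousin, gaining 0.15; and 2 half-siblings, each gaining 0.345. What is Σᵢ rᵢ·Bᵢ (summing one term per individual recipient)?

0.2014375

r to a half first cousin = 1/16 (half first cousins share one grandparent — one path of length 4: r = (1/2)^4 = 1/16).
r to a first cousin = 1/8 (first cousins share one grandparent pair — two paths of length 4: r = 2·(1/2)^4 = 1/8).
r to a half-sibling = 1/4 (half-sibs share one parent — one path of length 2: r = (1/2)^2 = 1/4).
Summing one r·B term per recipient: 2·0.0625·0.0815 + 1·0.125·0.15 + 2·0.25·0.345 = 0.2014375.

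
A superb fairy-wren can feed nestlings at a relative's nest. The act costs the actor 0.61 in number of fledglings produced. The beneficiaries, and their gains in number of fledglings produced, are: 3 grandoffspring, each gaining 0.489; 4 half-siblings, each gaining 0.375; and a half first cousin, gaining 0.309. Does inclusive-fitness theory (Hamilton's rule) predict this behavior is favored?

Yes

Hamilton's rule: the trait is favored when the sum of r·B over every recipient exceeds the actor's cost C.
r to a grandoffspring = 0.25 (two parent–offspring links: r = (1/2)^2 = 1/4).
r to a half-sibling = 1/4 (half-sibs share one parent — one path of length 2: r = (1/2)^2 = 1/4).
r to a half first cousin = 0.0625 (half first cousins share one grandparent — one path of length 4: r = (1/2)^4 = 1/16).
Summing one r·B term per recipient: 3·0.25·0.489 + 4·0.25·0.375 + 1·0.0625·0.309 = 0.7610625.
0.7610625 > 0.61: the indirect benefit exceeds the cost.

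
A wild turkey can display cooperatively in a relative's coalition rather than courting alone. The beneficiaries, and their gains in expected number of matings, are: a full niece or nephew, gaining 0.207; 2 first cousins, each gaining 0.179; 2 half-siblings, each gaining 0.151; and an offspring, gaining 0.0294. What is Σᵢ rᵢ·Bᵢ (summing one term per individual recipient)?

0.1867

r to a full niece or nephew = 0.25 (full aunt/uncle↔niece/nephew: two paths of length 3 through the shared grandparent pair: r = 2·(1/2)^3 = 1/4).
r to a first cousin = 0.125 (first cousins share one grandparent pair — two paths of length 4: r = 2·(1/2)^4 = 1/8).
r to a half-sibling = 1/4 (half-sibs share one parent — one path of length 2: r = (1/2)^2 = 1/4).
r to an offspring = 0.5 (one parent–offspring link: r = (1/2)^1 = 1/2).
Summing one r·B term per recipient: 1·0.25·0.207 + 2·0.125·0.179 + 2·0.25·0.151 + 1·0.5·0.0294 = 0.1867.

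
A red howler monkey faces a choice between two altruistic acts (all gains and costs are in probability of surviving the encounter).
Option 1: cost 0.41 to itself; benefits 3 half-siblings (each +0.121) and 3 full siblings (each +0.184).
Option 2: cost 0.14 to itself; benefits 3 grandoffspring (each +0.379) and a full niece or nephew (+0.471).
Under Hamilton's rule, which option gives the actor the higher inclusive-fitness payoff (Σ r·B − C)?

Option 2

Option 1: r to a half-sibling = 0.25.
Option 1: r to a full sibling = 0.5.
Option 1: Σ r·B − C = (3·0.25·0.121 + 3·0.5·0.184) − 0.41 = -0.04325.
Option 2: r to a grandoffspring = 0.25.
Option 2: r to a full niece or nephew = 0.25.
Option 2: Σ r·B − C = (3·0.25·0.379 + 1·0.25·0.471) − 0.14 = 0.262.
Option 2 has the higher net inclusive-fitness payoff.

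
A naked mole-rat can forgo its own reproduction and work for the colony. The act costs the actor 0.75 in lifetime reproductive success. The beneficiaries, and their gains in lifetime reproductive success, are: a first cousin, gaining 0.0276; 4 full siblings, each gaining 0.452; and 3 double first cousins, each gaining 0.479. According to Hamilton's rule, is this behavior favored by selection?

Hamilton's rule: the trait is favored when the sum of r·B over every recipient exceeds the actor's cost C.
r to a first cousin = 1/8 (first cousins share one grandparent pair — two paths of length 4: r = 2·(1/2)^4 = 1/8).
r to a full sibling = 1/2 (full sibs share both parents — two paths of length 2: r = 2·(1/2)^2 = 1/2).
r to a double first cousin = 1/4 (double first cousins share both grandparent pairs — four paths of length 4: r = 4·(1/2)^4 = 1/4).
Summing one r·B term per recipient: 1·0.125·0.0276 + 4·0.5·0.452 + 3·0.25·0.479 = 1.2667.
1.2667 > 0.75: the indirect benefit exceeds the cost.

Yes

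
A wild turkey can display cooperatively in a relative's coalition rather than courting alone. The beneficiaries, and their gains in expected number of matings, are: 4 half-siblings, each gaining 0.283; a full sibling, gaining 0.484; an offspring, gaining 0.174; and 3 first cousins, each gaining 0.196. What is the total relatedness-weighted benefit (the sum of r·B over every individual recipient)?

r to a half-sibling = 1/4 (half-sibs share one parent — one path of length 2: r = (1/2)^2 = 1/4).
r to a full sibling = 0.5 (full sibs share both parents — two paths of length 2: r = 2·(1/2)^2 = 1/2).
r to an offspring = 0.5 (one parent–offspring link: r = (1/2)^1 = 1/2).
r to a first cousin = 1/8 (first cousins share one grandparent pair — two paths of length 4: r = 2·(1/2)^4 = 1/8).
Summing one r·B term per recipient: 4·0.25·0.283 + 1·0.5·0.484 + 1·0.5·0.174 + 3·0.125·0.196 = 0.6855.

0.6855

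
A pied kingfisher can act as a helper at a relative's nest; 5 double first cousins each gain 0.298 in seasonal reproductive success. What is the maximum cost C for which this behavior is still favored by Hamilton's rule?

r to a double first cousin = 1/4 (double first cousins share both grandparent pairs — four paths of length 4: r = 4·(1/2)^4 = 1/4).
Hamilton's rule: n·r·B > C, so the trait is favored while C < n·r·B = 5·0.25·0.298 = 0.3725.

0.3725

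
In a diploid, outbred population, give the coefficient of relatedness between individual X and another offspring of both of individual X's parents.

0.5

Each parent–offspring link contributes a factor of 1/2, and independent paths through distinct common ancestors add.
Full sibs share both parents — two paths of length 2: r = 2·(1/2)^2 = 1/2.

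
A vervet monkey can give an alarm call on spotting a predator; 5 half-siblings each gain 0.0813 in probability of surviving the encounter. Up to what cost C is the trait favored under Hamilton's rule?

r to a half-sibling = 0.25 (half-sibs share one parent — one path of length 2: r = (1/2)^2 = 1/4).
Hamilton's rule: n·r·B > C, so the trait is favored while C < n·r·B = 5·0.25·0.0813 = 0.101625.

0.101625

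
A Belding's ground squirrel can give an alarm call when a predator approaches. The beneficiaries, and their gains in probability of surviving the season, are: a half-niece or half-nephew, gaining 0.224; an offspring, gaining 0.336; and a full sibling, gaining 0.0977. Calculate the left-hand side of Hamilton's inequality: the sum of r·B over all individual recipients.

r to a half-niece or half-nephew = 1/8 (half-aunt/uncle↔niece/nephew: one path of length 3: r = (1/2)^3 = 1/8).
r to an offspring = 0.5 (one parent–offspring link: r = (1/2)^1 = 1/2).
r to a full sibling = 0.5 (full sibs share both parents — two paths of length 2: r = 2·(1/2)^2 = 1/2).
Summing one r·B term per recipient: 1·0.125·0.224 + 1·0.5·0.336 + 1·0.5·0.0977 = 0.24485.

0.24485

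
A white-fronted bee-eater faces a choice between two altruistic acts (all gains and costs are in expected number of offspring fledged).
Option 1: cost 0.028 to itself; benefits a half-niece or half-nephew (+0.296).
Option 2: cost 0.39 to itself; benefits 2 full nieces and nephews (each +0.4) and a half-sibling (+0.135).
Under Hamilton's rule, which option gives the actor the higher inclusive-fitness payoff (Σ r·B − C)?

Option 1

Option 1: r to a half-niece or half-nephew = 0.125.
Option 1: Σ r·B − C = (1·0.125·0.296) − 0.028 = 0.009.
Option 2: r to a full niece or nephew = 0.25.
Option 2: r to a half-sibling = 0.25.
Option 2: Σ r·B − C = (2·0.25·0.4 + 1·0.25·0.135) − 0.39 = -0.15625.
Option 1 has the higher net inclusive-fitness payoff.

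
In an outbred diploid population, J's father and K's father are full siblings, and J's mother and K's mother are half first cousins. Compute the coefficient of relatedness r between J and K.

0.140625

Independent pedigree routes through distinct common ancestors add.
J and K are related in two ways: first cousins through their fathers (r = 1/8) and half second cousins through their mothers (r = 1/64).
r = 1/8 + 1/64 = 9/64 = 0.140625.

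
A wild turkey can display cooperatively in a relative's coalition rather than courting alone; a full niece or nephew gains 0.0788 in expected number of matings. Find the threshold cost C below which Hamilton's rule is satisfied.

0.0197

r to a full niece or nephew = 1/4 (full aunt/uncle↔niece/nephew: two paths of length 3 through the shared grandparent pair: r = 2·(1/2)^3 = 1/4).
Hamilton's rule: n·r·B > C, so the trait is favored while C < n·r·B = 1·0.25·0.0788 = 0.0197.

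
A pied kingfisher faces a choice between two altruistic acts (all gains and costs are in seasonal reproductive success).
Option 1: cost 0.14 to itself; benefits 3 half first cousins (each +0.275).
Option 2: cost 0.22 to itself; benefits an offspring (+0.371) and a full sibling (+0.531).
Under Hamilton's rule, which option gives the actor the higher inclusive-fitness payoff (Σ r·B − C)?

Option 2

Option 1: r to a half first cousin = 0.0625.
Option 1: Σ r·B − C = (3·0.0625·0.275) − 0.14 = -0.0884375.
Option 2: r to an offspring = 0.5.
Option 2: r to a full sibling = 0.5.
Option 2: Σ r·B − C = (1·0.5·0.371 + 1·0.5·0.531) − 0.22 = 0.231.
Option 2 has the higher net inclusive-fitness payoff.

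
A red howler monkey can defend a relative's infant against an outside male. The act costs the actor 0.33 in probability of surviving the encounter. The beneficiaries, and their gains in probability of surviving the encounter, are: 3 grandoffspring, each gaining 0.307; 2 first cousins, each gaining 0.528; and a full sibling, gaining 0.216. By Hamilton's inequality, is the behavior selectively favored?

Hamilton's rule: the trait is favored when the sum of r·B over every recipient exceeds the actor's cost C.
r to a grandoffspring = 0.25 (two parent–offspring links: r = (1/2)^2 = 1/4).
r to a first cousin = 1/8 (first cousins share one grandparent pair — two paths of length 4: r = 2·(1/2)^4 = 1/8).
r to a full sibling = 0.5 (full sibs share both parents — two paths of length 2: r = 2·(1/2)^2 = 1/2).
Summing one r·B term per recipient: 3·0.25·0.307 + 2·0.125·0.528 + 1·0.5·0.216 = 0.47025.
0.47025 > 0.33: the indirect benefit exceeds the cost.

Yes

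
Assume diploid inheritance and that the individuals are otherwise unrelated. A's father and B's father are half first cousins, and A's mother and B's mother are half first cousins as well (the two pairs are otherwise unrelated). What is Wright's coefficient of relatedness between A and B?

Independent pedigree routes through distinct common ancestors add.
A and B are related in two ways: half second cousins through their fathers (r = 1/64) and half second cousins through their mothers (r = 1/64).
r = 1/64 + 1/64 = 1/32 = 0.03125.

0.03125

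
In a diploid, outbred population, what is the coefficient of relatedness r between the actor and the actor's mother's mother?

Each parent–offspring link contributes a factor of 1/2, and independent paths through distinct common ancestors add.
Two parent–offspring links: r = (1/2)^2 = 1/4.

0.25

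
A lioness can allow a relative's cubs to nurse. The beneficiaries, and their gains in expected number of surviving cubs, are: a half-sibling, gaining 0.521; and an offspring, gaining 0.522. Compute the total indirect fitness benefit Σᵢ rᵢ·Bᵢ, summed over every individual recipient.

0.39125

r to a half-sibling = 0.25 (half-sibs share one parent — one path of length 2: r = (1/2)^2 = 1/4).
r to an offspring = 1/2 (one parent–offspring link: r = (1/2)^1 = 1/2).
Summing one r·B term per recipient: 1·0.25·0.521 + 1·0.5·0.522 = 0.39125.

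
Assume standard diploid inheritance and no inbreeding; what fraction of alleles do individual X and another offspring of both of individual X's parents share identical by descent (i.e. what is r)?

Each parent–offspring link contributes a factor of 1/2, and independent paths through distinct common ancestors add.
Full sibs share both parents — two paths of length 2: r = 2·(1/2)^2 = 1/2.

0.5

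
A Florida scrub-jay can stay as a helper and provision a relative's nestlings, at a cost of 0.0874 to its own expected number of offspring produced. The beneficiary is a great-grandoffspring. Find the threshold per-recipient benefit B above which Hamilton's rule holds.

0.6992

r to a great-grandoffspring = 0.125 (three parent–offspring links: r = (1/2)^3 = 1/8).
Hamilton's rule with n recipients of equal r: n·r·B > C, so B > C/(n·r) = 0.0874/(1·0.125) = 0.6992.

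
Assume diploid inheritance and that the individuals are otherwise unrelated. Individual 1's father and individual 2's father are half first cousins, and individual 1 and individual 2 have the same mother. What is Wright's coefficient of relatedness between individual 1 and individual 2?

Independent pedigree routes through distinct common ancestors add.
Individual 1 and individual 2 are related in two ways: half second cousins through their fathers (r = 1/64) and half-sibs through their shared mother (r = 1/4).
r = 1/64 + 1/4 = 17/64 = 0.265625.

0.265625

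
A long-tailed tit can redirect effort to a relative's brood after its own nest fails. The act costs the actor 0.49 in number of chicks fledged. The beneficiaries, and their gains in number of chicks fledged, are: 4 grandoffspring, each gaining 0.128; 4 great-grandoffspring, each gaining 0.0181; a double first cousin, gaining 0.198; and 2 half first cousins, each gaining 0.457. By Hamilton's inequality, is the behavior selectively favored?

No

Hamilton's rule: the trait is favored when the sum of r·B over every recipient exceeds the actor's cost C.
r to a grandoffspring = 0.25 (two parent–offspring links: r = (1/2)^2 = 1/4).
r to a great-grandoffspring = 1/8 (three parent–offspring links: r = (1/2)^3 = 1/8).
r to a double first cousin = 0.25 (double first cousins share both grandparent pairs — four paths of length 4: r = 4·(1/2)^4 = 1/4).
r to a half first cousin = 0.0625 (half first cousins share one grandparent — one path of length 4: r = (1/2)^4 = 1/16).
Summing one r·B term per recipient: 4·0.25·0.128 + 4·0.125·0.0181 + 1·0.25·0.198 + 2·0.0625·0.457 = 0.243675.
0.243675 < 0.49: the indirect benefit is less than the cost.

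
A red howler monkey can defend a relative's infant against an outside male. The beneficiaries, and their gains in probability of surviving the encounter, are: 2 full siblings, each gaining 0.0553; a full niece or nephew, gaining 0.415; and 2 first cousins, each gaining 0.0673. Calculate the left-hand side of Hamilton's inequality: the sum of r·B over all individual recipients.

r to a full sibling = 0.5 (full sibs share both parents — two paths of length 2: r = 2·(1/2)^2 = 1/2).
r to a full niece or nephew = 1/4 (full aunt/uncle↔niece/nephew: two paths of length 3 through the shared grandparent pair: r = 2·(1/2)^3 = 1/4).
r to a first cousin = 1/8 (first cousins share one grandparent pair — two paths of length 4: r = 2·(1/2)^4 = 1/8).
Summing one r·B term per recipient: 2·0.5·0.0553 + 1·0.25·0.415 + 2·0.125·0.0673 = 0.175875.

0.175875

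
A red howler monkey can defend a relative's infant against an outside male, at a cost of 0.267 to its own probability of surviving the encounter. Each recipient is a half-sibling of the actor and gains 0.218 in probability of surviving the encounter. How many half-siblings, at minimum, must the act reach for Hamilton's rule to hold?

r to a half-sibling = 1/4 (half-sibs share one parent — one path of length 2: r = (1/2)^2 = 1/4).
Hamilton's rule: n·r·B > C  ⇒  n > C/(r·B) = 0.267/(0.25·0.218) = 4.899.
The smallest integer exceeding 4.899 is 5.

5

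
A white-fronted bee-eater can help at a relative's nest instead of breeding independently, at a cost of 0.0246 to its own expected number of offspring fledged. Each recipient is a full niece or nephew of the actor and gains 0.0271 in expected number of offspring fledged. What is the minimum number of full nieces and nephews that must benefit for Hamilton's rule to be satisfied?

r to a full niece or nephew = 0.25 (full aunt/uncle↔niece/nephew: two paths of length 3 through the shared grandparent pair: r = 2·(1/2)^3 = 1/4).
Hamilton's rule: n·r·B > C  ⇒  n > C/(r·B) = 0.0246/(0.25·0.0271) = 3.631.
The smallest integer exceeding 3.631 is 4.

4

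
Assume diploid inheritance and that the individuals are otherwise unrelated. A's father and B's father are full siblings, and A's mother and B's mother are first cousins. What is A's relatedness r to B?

0.15625

Relatedness sums over independent paths through distinct common ancestors.
A and B are related in two ways: first cousins through their fathers (r = 1/8) and second cousins through their mothers (r = 1/32).
r = 1/8 + 1/32 = 5/32 = 0.15625.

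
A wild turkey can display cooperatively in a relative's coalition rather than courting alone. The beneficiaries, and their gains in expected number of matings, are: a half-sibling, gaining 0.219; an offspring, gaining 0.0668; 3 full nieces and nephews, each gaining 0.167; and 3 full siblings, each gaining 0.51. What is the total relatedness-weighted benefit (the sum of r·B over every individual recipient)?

r to a half-sibling = 1/4 (half-sibs share one parent — one path of length 2: r = (1/2)^2 = 1/4).
r to an offspring = 1/2 (one parent–offspring link: r = (1/2)^1 = 1/2).
r to a full niece or nephew = 1/4 (full aunt/uncle↔niece/nephew: two paths of length 3 through the shared grandparent pair: r = 2·(1/2)^3 = 1/4).
r to a full sibling = 1/2 (full sibs share both parents — two paths of length 2: r = 2·(1/2)^2 = 1/2).
Summing one r·B term per recipient: 1·0.25·0.219 + 1·0.5·0.0668 + 3·0.25·0.167 + 3·0.5·0.51 = 0.9784.

0.9784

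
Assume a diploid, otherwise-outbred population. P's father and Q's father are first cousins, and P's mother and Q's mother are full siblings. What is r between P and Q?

Independent pedigree routes through distinct common ancestors add.
P and Q are related in two ways: second cousins through their fathers (r = 1/32) and first cousins through their mothers (r = 1/8).
r = 1/32 + 1/8 = 5/32 = 0.15625.

0.15625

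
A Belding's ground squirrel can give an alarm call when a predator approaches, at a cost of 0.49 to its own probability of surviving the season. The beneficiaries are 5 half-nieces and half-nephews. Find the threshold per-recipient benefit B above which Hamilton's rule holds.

r to a half-niece or half-nephew = 1/8 (half-aunt/uncle↔niece/nephew: one path of length 3: r = (1/2)^3 = 1/8).
Hamilton's rule with n recipients of equal r: n·r·B > C, so B > C/(n·r) = 0.49/(5·0.125) = 0.784.

0.784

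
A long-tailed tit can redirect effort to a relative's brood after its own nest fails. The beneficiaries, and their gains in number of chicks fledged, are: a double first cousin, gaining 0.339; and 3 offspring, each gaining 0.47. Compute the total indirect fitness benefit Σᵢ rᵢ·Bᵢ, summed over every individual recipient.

0.78975

r to a double first cousin = 1/4 (double first cousins share both grandparent pairs — four paths of length 4: r = 4·(1/2)^4 = 1/4).
r to an offspring = 1/2 (one parent–offspring link: r = (1/2)^1 = 1/2).
Summing one r·B term per recipient: 1·0.25·0.339 + 3·0.5·0.47 = 0.78975.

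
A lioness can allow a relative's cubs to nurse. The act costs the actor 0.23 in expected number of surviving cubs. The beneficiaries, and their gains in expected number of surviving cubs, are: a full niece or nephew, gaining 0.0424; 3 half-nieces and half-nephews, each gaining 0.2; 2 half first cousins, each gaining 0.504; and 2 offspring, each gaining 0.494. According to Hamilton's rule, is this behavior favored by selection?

Hamilton's rule: the trait is favored when the sum of r·B over every recipient exceeds the actor's cost C.
r to a full niece or nephew = 1/4 (full aunt/uncle↔niece/nephew: two paths of length 3 through the shared grandparent pair: r = 2·(1/2)^3 = 1/4).
r to a half-niece or half-nephew = 1/8 (half-aunt/uncle↔niece/nephew: one path of length 3: r = (1/2)^3 = 1/8).
r to a half first cousin = 0.0625 (half first cousins share one grandparent — one path of length 4: r = (1/2)^4 = 1/16).
r to an offspring = 1/2 (one parent–offspring link: r = (1/2)^1 = 1/2).
Summing one r·B term per recipient: 1·0.25·0.0424 + 3·0.125·0.2 + 2·0.0625·0.504 + 2·0.5·0.494 = 0.6426.
0.6426 > 0.23: the indirect benefit exceeds the cost.

Yes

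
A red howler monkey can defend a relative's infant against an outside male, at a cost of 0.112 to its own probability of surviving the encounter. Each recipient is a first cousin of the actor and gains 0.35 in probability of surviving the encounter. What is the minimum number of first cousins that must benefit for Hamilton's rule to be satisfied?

r to a first cousin = 1/8 (first cousins share one grandparent pair — two paths of length 4: r = 2·(1/2)^4 = 1/8).
Hamilton's rule: n·r·B > C  ⇒  n > C/(r·B) = 0.112/(0.125·0.35) = 2.56.
The smallest integer exceeding 2.56 is 3.

3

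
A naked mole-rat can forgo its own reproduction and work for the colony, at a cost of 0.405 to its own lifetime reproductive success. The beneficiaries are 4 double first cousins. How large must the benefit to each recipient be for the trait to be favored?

r to a double first cousin = 0.25 (double first cousins share both grandparent pairs — four paths of length 4: r = 4·(1/2)^4 = 1/4).
Hamilton's rule with n recipients of equal r: n·r·B > C, so B > C/(n·r) = 0.405/(4·0.25) = 0.405.

0.405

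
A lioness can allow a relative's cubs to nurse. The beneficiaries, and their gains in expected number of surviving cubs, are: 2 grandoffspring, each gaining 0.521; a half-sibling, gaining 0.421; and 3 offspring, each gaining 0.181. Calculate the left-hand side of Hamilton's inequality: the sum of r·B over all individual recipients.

r to a grandoffspring = 0.25 (two parent–offspring links: r = (1/2)^2 = 1/4).
r to a half-sibling = 1/4 (half-sibs share one parent — one path of length 2: r = (1/2)^2 = 1/4).
r to an offspring = 0.5 (one parent–offspring link: r = (1/2)^1 = 1/2).
Summing one r·B term per recipient: 2·0.25·0.521 + 1·0.25·0.421 + 3·0.5·0.181 = 0.63725.

0.63725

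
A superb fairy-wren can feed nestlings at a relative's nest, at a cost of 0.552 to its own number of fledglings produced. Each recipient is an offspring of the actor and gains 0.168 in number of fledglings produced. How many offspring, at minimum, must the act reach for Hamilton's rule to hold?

r to an offspring = 1/2 (one parent–offspring link: r = (1/2)^1 = 1/2).
Hamilton's rule: n·r·B > C  ⇒  n > C/(r·B) = 0.552/(0.5·0.168) = 6.571.
The smallest integer exceeding 6.571 is 7.

7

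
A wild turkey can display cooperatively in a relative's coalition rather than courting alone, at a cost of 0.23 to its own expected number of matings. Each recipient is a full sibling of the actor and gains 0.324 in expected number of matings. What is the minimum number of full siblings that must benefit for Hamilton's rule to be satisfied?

2

r to a full sibling = 0.5 (full sibs share both parents — two paths of length 2: r = 2·(1/2)^2 = 1/2).
Hamilton's rule: n·r·B > C  ⇒  n > C/(r·B) = 0.23/(0.5·0.324) = 1.42.
The smallest integer exceeding 1.42 is 2.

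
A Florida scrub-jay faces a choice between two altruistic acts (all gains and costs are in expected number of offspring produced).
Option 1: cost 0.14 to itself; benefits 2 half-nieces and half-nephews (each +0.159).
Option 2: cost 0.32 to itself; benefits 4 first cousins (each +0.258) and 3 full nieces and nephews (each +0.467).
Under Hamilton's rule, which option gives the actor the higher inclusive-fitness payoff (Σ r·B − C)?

Option 1: r to a half-niece or half-nephew = 0.125.
Option 1: Σ r·B − C = (2·0.125·0.159) − 0.14 = -0.10025.
Option 2: r to a first cousin = 0.125.
Option 2: r to a full niece or nephew = 0.25.
Option 2: Σ r·B − C = (4·0.125·0.258 + 3·0.25·0.467) − 0.32 = 0.15925.
Option 2 has the higher net inclusive-fitness payoff.

Option 2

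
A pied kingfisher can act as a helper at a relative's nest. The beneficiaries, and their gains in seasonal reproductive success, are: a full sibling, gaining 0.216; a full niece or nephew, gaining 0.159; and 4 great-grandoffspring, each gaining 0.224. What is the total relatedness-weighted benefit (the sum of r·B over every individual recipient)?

r to a full sibling = 1/2 (full sibs share both parents — two paths of length 2: r = 2·(1/2)^2 = 1/2).
r to a full niece or nephew = 1/4 (full aunt/uncle↔niece/nephew: two paths of length 3 through the shared grandparent pair: r = 2·(1/2)^3 = 1/4).
r to a great-grandoffspring = 1/8 (three parent–offspring links: r = (1/2)^3 = 1/8).
Summing one r·B term per recipient: 1·0.5·0.216 + 1·0.25·0.159 + 4·0.125·0.224 = 0.25975.

0.25975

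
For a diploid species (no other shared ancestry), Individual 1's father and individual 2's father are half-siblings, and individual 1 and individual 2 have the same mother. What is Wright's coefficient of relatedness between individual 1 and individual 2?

With two independent routes of shared ancestry, r is the sum of the two contributions.
Individual 1 and individual 2 are related in two ways: half first cousins through their fathers (r = 1/16) and half-sibs through their shared mother (r = 1/4).
r = 1/16 + 1/4 = 5/16 = 0.3125.

0.3125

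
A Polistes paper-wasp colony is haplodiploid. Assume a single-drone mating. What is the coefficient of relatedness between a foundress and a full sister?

0.75

Haplodiploid full sisters inherit their father's entire haploid genome identically (contributing 1/2) and on average half of their mother's contribution (1/2 · 1/2 = 1/4); r = 1/2 + 1/4 = 3/4.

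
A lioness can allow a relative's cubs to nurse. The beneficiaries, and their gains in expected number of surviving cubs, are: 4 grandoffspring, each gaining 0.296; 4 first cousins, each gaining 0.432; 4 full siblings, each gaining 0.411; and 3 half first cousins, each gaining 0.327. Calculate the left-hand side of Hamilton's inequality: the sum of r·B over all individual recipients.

1.3953125

r to a grandoffspring = 1/4 (two parent–offspring links: r = (1/2)^2 = 1/4).
r to a first cousin = 1/8 (first cousins share one grandparent pair — two paths of length 4: r = 2·(1/2)^4 = 1/8).
r to a full sibling = 0.5 (full sibs share both parents — two paths of length 2: r = 2·(1/2)^2 = 1/2).
r to a half first cousin = 0.0625 (half first cousins share one grandparent — one path of length 4: r = (1/2)^4 = 1/16).
Summing one r·B term per recipient: 4·0.25·0.296 + 4·0.125·0.432 + 4·0.5·0.411 + 3·0.0625·0.327 = 1.3953125.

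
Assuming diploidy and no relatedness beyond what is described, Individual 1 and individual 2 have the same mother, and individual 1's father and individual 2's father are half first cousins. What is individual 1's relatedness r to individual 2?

0.265625

Independent pedigree routes through distinct common ancestors add.
Individual 1 and individual 2 are related in two ways: half-sibs through their shared mother (r = 1/4) and half second cousins through their fathers (r = 1/64).
r = 1/4 + 1/64 = 17/64 = 0.265625.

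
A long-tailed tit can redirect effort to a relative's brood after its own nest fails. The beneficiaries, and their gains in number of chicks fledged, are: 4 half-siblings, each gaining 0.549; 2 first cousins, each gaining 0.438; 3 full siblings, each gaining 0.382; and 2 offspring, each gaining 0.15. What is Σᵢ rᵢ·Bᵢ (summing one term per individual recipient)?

r to a half-sibling = 1/4 (half-sibs share one parent — one path of length 2: r = (1/2)^2 = 1/4).
r to a first cousin = 0.125 (first cousins share one grandparent pair — two paths of length 4: r = 2·(1/2)^4 = 1/8).
r to a full sibling = 1/2 (full sibs share both parents — two paths of length 2: r = 2·(1/2)^2 = 1/2).
r to an offspring = 1/2 (one parent–offspring link: r = (1/2)^1 = 1/2).
Summing one r·B term per recipient: 4·0.25·0.549 + 2·0.125·0.438 + 3·0.5·0.382 + 2·0.5·0.15 = 1.3815.

1.3815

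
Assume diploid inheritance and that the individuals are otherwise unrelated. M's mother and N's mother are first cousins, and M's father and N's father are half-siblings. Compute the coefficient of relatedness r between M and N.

0.09375

With two independent routes of shared ancestry, r is the sum of the two contributions.
M and N are related in two ways: second cousins through their mothers (r = 1/32) and half first cousins through their fathers (r = 1/16).
r = 1/32 + 1/16 = 3/32 = 0.09375.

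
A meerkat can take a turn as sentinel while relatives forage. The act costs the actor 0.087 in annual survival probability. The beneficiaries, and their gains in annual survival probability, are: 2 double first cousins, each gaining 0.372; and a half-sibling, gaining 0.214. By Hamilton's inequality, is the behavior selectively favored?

Hamilton's rule: the trait is favored when the sum of r·B over every recipient exceeds the actor's cost C.
r to a double first cousin = 1/4 (double first cousins share both grandparent pairs — four paths of length 4: r = 4·(1/2)^4 = 1/4).
r to a half-sibling = 0.25 (half-sibs share one parent — one path of length 2: r = (1/2)^2 = 1/4).
Summing one r·B term per recipient: 2·0.25·0.372 + 1·0.25·0.214 = 0.2395.
0.2395 > 0.087: the indirect benefit exceeds the cost.

Yes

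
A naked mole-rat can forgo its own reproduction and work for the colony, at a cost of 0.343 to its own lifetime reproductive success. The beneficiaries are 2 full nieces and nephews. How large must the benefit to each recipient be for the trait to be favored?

0.686

r to a full niece or nephew = 1/4 (full aunt/uncle↔niece/nephew: two paths of length 3 through the shared grandparent pair: r = 2·(1/2)^3 = 1/4).
Hamilton's rule with n recipients of equal r: n·r·B > C, so B > C/(n·r) = 0.343/(2·0.25) = 0.686.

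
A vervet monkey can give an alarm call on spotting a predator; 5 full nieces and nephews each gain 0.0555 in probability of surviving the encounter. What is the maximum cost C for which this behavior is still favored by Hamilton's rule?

r to a full niece or nephew = 0.25 (full aunt/uncle↔niece/nephew: two paths of length 3 through the shared grandparent pair: r = 2·(1/2)^3 = 1/4).
Hamilton's rule: n·r·B > C, so the trait is favored while C < n·r·B = 5·0.25·0.0555 = 0.069375.

0.069375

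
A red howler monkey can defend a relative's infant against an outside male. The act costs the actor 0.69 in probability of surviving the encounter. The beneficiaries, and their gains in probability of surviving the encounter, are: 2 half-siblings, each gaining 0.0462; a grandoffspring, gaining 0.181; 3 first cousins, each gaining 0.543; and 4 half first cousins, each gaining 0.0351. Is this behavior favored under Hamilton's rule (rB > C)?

No

Hamilton's rule: the trait is favored when the sum of r·B over every recipient exceeds the actor's cost C.
r to a half-sibling = 0.25 (half-sibs share one parent — one path of length 2: r = (1/2)^2 = 1/4).
r to a grandoffspring = 1/4 (two parent–offspring links: r = (1/2)^2 = 1/4).
r to a first cousin = 0.125 (first cousins share one grandparent pair — two paths of length 4: r = 2·(1/2)^4 = 1/8).
r to a half first cousin = 1/16 (half first cousins share one grandparent — one path of length 4: r = (1/2)^4 = 1/16).
Summing one r·B term per recipient: 2·0.25·0.0462 + 1·0.25·0.181 + 3·0.125·0.543 + 4·0.0625·0.0351 = 0.28075.
0.28075 < 0.69: the indirect benefit is less than the cost.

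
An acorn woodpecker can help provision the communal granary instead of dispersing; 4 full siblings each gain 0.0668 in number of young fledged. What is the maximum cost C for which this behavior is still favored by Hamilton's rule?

r to a full sibling = 0.5 (full sibs share both parents — two paths of length 2: r = 2·(1/2)^2 = 1/2).
Hamilton's rule: n·r·B > C, so the trait is favored while C < n·r·B = 4·0.5·0.0668 = 0.1336.

0.1336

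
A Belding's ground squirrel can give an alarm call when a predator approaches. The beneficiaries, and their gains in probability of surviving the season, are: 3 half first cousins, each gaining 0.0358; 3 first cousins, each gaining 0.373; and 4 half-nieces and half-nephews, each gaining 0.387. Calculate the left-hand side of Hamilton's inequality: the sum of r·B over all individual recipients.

0.3400875

r to a half first cousin = 0.0625 (half first cousins share one grandparent — one path of length 4: r = (1/2)^4 = 1/16).
r to a first cousin = 0.125 (first cousins share one grandparent pair — two paths of length 4: r = 2·(1/2)^4 = 1/8).
r to a half-niece or half-nephew = 1/8 (half-aunt/uncle↔niece/nephew: one path of length 3: r = (1/2)^3 = 1/8).
Summing one r·B term per recipient: 3·0.0625·0.0358 + 3·0.125·0.373 + 4·0.125·0.387 = 0.3400875.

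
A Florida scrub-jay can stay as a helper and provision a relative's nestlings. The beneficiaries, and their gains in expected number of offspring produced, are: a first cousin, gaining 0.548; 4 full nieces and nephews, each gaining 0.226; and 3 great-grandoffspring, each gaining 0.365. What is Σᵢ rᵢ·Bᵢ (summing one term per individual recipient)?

r to a first cousin = 0.125 (first cousins share one grandparent pair — two paths of length 4: r = 2·(1/2)^4 = 1/8).
r to a full niece or nephew = 1/4 (full aunt/uncle↔niece/nephew: two paths of length 3 through the shared grandparent pair: r = 2·(1/2)^3 = 1/4).
r to a great-grandoffspring = 1/8 (three parent–offspring links: r = (1/2)^3 = 1/8).
Summing one r·B term per recipient: 1·0.125·0.548 + 4·0.25·0.226 + 3·0.125·0.365 = 0.431375.

0.431375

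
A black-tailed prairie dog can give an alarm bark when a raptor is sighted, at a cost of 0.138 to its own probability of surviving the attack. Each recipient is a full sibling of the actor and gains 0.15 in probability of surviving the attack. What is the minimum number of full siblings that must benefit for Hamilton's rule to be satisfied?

r to a full sibling = 0.5 (full sibs share both parents — two paths of length 2: r = 2·(1/2)^2 = 1/2).
Hamilton's rule: n·r·B > C  ⇒  n > C/(r·B) = 0.138/(0.5·0.15) = 1.84.
The smallest integer exceeding 1.84 is 2.

2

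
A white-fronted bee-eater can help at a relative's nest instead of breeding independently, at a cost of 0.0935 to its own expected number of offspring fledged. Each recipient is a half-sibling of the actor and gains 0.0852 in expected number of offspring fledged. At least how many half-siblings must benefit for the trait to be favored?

5

r to a half-sibling = 1/4 (half-sibs share one parent — one path of length 2: r = (1/2)^2 = 1/4).
Hamilton's rule: n·r·B > C  ⇒  n > C/(r·B) = 0.0935/(0.25·0.0852) = 4.39.
The smallest integer exceeding 4.39 is 5.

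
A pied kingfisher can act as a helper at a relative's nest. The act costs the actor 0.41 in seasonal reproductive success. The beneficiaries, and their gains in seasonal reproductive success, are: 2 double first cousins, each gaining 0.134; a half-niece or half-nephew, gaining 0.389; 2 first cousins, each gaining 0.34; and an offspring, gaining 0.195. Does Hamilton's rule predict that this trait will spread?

No

Hamilton's rule: the trait is favored when the sum of r·B over every recipient exceeds the actor's cost C.
r to a double first cousin = 0.25 (double first cousins share both grandparent pairs — four paths of length 4: r = 4·(1/2)^4 = 1/4).
r to a half-niece or half-nephew = 0.125 (half-aunt/uncle↔niece/nephew: one path of length 3: r = (1/2)^3 = 1/8).
r to a first cousin = 0.125 (first cousins share one grandparent pair — two paths of length 4: r = 2·(1/2)^4 = 1/8).
r to an offspring = 1/2 (one parent–offspring link: r = (1/2)^1 = 1/2).
Summing one r·B term per recipient: 2·0.25·0.134 + 1·0.125·0.389 + 2·0.125·0.34 + 1·0.5·0.195 = 0.298125.
0.298125 < 0.41: the indirect benefit is less than the cost.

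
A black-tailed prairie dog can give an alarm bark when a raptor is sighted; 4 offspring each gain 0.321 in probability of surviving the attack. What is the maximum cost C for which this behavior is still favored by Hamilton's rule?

r to an offspring = 0.5 (one parent–offspring link: r = (1/2)^1 = 1/2).
Hamilton's rule: n·r·B > C, so the trait is favored while C < n·r·B = 4·0.5·0.321 = 0.642.

0.642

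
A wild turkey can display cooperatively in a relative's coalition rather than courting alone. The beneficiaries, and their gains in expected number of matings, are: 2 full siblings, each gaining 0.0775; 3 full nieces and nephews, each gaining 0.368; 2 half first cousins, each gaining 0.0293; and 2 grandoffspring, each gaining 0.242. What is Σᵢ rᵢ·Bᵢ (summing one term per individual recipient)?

0.4781625

r to a full sibling = 1/2 (full sibs share both parents — two paths of length 2: r = 2·(1/2)^2 = 1/2).
r to a full niece or nephew = 1/4 (full aunt/uncle↔niece/nephew: two paths of length 3 through the shared grandparent pair: r = 2·(1/2)^3 = 1/4).
r to a half first cousin = 1/16 (half first cousins share one grandparent — one path of length 4: r = (1/2)^4 = 1/16).
r to a grandoffspring = 1/4 (two parent–offspring links: r = (1/2)^2 = 1/4).
Summing one r·B term per recipient: 2·0.5·0.0775 + 3·0.25·0.368 + 2·0.0625·0.0293 + 2·0.25·0.242 = 0.4781625.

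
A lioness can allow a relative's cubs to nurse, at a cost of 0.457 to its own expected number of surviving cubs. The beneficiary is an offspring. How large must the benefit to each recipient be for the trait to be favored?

r to an offspring = 0.5 (one parent–offspring link: r = (1/2)^1 = 1/2).
Hamilton's rule with n recipients of equal r: n·r·B > C, so B > C/(n·r) = 0.457/(1·0.5) = 0.914.

0.914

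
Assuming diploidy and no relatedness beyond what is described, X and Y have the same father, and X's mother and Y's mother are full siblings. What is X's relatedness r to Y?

With two independent routes of shared ancestry, r is the sum of the two contributions.
X and Y are related in two ways: half-sibs through their shared father (r = 1/4) and first cousins through their mothers (r = 1/8).
r = 1/4 + 1/8 = 0.375.

0.375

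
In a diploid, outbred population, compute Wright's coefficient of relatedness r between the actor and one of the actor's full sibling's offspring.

0.25

Each parent–offspring link contributes a factor of 1/2, and independent paths through distinct common ancestors add.
Full aunt/uncle↔niece/nephew: two paths of length 3 through the shared grandparent pair: r = 2·(1/2)^3 = 1/4.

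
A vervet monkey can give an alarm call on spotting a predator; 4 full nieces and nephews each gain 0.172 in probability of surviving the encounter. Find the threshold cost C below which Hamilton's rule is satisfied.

0.172

r to a full niece or nephew = 0.25 (full aunt/uncle↔niece/nephew: two paths of length 3 through the shared grandparent pair: r = 2·(1/2)^3 = 1/4).
Hamilton's rule: n·r·B > C, so the trait is favored while C < n·r·B = 4·0.25·0.172 = 0.172.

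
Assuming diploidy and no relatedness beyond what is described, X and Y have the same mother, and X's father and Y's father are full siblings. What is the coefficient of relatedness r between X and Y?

0.375

Independent pedigree routes through distinct common ancestors add.
X and Y are related in two ways: half-sibs through their shared mother (r = 1/4) and first cousins through their fathers (r = 1/8).
r = 1/4 + 1/8 = 0.375.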